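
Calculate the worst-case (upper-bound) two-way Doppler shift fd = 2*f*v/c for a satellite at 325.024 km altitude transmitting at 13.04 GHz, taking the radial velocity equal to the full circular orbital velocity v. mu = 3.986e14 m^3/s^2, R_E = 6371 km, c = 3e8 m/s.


r = 6.696024e+06 m
v = sqrt(mu/r) = 7715.4302 m/s (worst-case radial velocity)
f = 13.04 GHz = 1.304e+10 Hz
fd = 2*f*v/c = 2*1.304e+10*7715.4302/3.0e+08
fd = 670728.0650 Hz

670728.0650 Hz


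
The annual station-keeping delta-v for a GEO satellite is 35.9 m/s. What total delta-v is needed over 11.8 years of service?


dV = rate * years = 35.9 * 11.8
dV = 423.6200 m/s

423.6200 m/s


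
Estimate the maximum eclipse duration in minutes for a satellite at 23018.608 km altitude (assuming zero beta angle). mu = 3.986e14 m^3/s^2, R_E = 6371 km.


r = 29389.6080 km
T = 835.7005 min
Eclipse fraction = arcsin(R_E/r)/pi = arcsin(6371.0000/29389.6080)/pi
= arcsin(0.2167773)/pi = 0.06955455
Eclipse duration = 0.06955455 * 835.7005 = 58.1268 min

58.1268 minutes


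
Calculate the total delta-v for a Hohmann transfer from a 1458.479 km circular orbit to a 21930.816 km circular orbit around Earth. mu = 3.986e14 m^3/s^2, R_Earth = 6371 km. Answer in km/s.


r1 = 7829.4790 km = 7.829479e+06 m
r2 = 28301.8160 km = 2.8301816e+07 m
dv1 = sqrt(mu/r1)*(sqrt(2*r2/(r1+r2)) - 1) = 1795.5050 m/s
dv2 = sqrt(mu/r2)*(1 - sqrt(2*r1/(r1+r2))) = 1282.2598 m/s
total dv = |dv1| + |dv2| = 1795.5050 + 1282.2598 = 3077.7648 m/s = 3.0778 km/s

3.0778 km/s


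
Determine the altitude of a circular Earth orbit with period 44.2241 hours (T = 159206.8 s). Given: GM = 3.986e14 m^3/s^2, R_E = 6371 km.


T = 159206.8 s
r = (mu*T^2/(4*pi^2))^(1/3) = (3.986e14 * 159206.8^2 / (4*pi^2))^(1/3)
r = 6.3489259e+07 m = 63489.2594 km
alt = r - R_E = 63489.2594 - 6371 = 57118.2594 km

57118.2594 km


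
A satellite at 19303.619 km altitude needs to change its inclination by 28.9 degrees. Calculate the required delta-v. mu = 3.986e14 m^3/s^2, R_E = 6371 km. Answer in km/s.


r = 25674.6190 km = 2.5674619e+07 m
V = sqrt(mu/r) = 3940.1853 m/s
di = 28.9 deg = 0.5044002 rad
dV = 2*V*sin(di/2) = 2*3940.1853*sin(0.2522001)
dV = 1966.4286 m/s = 1.9664 km/s

1.9664 km/s


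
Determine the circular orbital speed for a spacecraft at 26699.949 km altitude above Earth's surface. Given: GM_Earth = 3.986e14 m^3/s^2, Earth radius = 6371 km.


r = R_E + alt = 6371.0 + 26699.949 = 33070.9490 km = 3.3070949e+07 m
v = sqrt(mu/r) = sqrt(3.986e14 / 3.3070949e+07) = 3471.7250 m/s = 3.4717 km/s

3.4717 km/s


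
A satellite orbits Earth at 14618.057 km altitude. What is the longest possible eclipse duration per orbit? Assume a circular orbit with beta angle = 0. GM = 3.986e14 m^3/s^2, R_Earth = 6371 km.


r = 20989.0570 km
T = 504.3701 min
Eclipse fraction = arcsin(R_E/r)/pi = arcsin(6371.0000/20989.0570)/pi
= arcsin(0.3035391)/pi = 0.09816831
Eclipse duration = 0.09816831 * 504.3701 = 49.5132 min

49.5132 minutes


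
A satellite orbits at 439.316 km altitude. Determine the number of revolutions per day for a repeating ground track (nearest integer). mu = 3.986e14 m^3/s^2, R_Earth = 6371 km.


r = 6.810316e+06 m
T = 2*pi*sqrt(r^3/mu) = 5593.2228 s = 93.2204 min
revs/day = 1440 / 93.2204 = 15.4473
Rounded: 15 revolutions per day

15 revolutions per day


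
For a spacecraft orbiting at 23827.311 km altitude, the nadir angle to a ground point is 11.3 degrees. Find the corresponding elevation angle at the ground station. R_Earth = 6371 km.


r = R_E + alt = 30198.3110 km
Law of sines in the satellite / Earth-center / ground-point triangle:
  sin(nadir)/R_E = sin(90 + el)/r  =>  cos(el) = (r/R_E)*sin(nadir)
cos(el) = (30198.3110 / 6371.0000) * sin(11.3 deg) = 0.9287777
el = arccos(0.9287777) = 21.7549 deg
(Earth-central angle = 90 - nadir - el = 56.9451 deg)

21.7549 degrees


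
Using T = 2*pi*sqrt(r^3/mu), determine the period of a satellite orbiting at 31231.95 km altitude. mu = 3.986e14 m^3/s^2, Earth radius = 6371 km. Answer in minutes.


r = 37602.9500 km = 3.760295e+07 m
T = 2*pi*sqrt(r^3/mu) = 2*pi*sqrt(5.3169889e+22 / 3.986e14)
T = 72567.8234 s = 1209.4637 min

1209.4637 minutes


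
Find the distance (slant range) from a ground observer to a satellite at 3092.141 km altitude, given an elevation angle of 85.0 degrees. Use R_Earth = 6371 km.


h = 3092.141 km, el = 85.0 deg
d = -R_E*sin(el) + sqrt((R_E*sin(el))^2 + 2*R_E*h + h^2)
d = -6371.0000*sin(1.4835) + sqrt((6371.0000*0.9961947)^2 + 2*6371.0000*3092.141 + 3092.141^2)
d = 3100.0798 km

3100.0798 km


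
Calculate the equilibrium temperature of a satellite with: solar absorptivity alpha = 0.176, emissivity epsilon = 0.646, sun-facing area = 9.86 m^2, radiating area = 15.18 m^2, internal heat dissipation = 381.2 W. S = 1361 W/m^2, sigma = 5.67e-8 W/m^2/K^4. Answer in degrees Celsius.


Numerator = alpha*S*A_sun + Q_int = 0.176*1361*9.86 + 381.2 = 2743.0250 W
Denominator = eps*sigma*A_rad = 0.646*5.67e-8*15.18 = 5.5601608e-07 W/K^4
T^4 = 4.9333555e+09 K^4
T = 265.0242 K = -8.1258 C

-8.1258 degrees Celsius


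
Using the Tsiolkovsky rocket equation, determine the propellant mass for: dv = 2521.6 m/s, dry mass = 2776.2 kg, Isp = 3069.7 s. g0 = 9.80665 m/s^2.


ve = Isp * g0 = 3069.7 * 9.80665 = 30103.473505 m/s
mass ratio = exp(dv/ve) = exp(2521.6/30103.473505) = 1.08737270
m_prop = m_dry * (mr - 1) = 2776.2 * (1.08737270 - 1)
m_prop = 242.5641 kg

242.5641 kg


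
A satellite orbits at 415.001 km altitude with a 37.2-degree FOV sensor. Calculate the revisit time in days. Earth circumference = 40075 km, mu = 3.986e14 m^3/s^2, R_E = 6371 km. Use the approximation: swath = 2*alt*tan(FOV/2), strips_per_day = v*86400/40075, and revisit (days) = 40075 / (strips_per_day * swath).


swath = 2*415.001*tan(0.3246312) = 279.3265 km
v = sqrt(mu/r) = 7664.1093 m/s = 7.6641 km/s
strips/day = v*86400/40075 = 7.6641*86400/40075 = 16.5235
coverage/day = strips * swath = 16.5235 * 279.3265 = 4615.4504 km
revisit = 40075 / 4615.4504 = 8.6828 days

8.6828 days


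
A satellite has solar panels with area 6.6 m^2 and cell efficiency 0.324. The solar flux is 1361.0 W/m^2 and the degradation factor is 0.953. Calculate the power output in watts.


P = area * eta * S * degradation
P = 6.6 * 0.324 * 1361.0 * 0.953
P = 2773.5754 W

2773.5754 W


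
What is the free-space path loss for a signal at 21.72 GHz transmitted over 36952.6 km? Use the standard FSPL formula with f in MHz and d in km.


f = 21.72 GHz = 21720.0000 MHz
d = 36952.6 km
FSPL = 32.44 + 20*log10(21720.0000) + 20*log10(36952.6)
FSPL = 32.44 + 86.7372 + 91.3529
FSPL = 210.5301 dB

210.5301 dB


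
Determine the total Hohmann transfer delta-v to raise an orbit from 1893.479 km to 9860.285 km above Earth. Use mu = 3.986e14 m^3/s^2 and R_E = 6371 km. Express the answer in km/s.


r1 = 8264.4790 km = 8.264479e+06 m
r2 = 16231.2850 km = 1.6231285e+07 m
dv1 = sqrt(mu/r1)*(sqrt(2*r2/(r1+r2)) - 1) = 1049.9677 m/s
dv2 = sqrt(mu/r2)*(1 - sqrt(2*r1/(r1+r2))) = 884.8506 m/s
total dv = |dv1| + |dv2| = 1049.9677 + 884.8506 = 1934.8183 m/s = 1.9348 km/s

1.9348 km/s


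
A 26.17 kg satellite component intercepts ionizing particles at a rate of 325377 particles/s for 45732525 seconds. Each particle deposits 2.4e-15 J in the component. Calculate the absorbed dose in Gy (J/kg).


Total energy deposited = rate * time * E_per
  = 325377 * 45732525 * 2.4e-15 = 0.03571275 J
Dose = E_total / mass = 0.03571275 / 26.17
Dose = 0.001364645 Gy

0.0014 Gy


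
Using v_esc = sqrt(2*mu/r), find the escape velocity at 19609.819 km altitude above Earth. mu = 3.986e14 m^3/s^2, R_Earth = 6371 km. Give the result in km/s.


r = 6371.0 + 19609.819 = 25980.8190 km = 2.5980819e+07 m
v_esc = sqrt(2*mu/r) = sqrt(2*3.986e14 / 2.5980819e+07)
v_esc = 5539.3298 m/s = 5.5393 km/s

5.5393 km/s


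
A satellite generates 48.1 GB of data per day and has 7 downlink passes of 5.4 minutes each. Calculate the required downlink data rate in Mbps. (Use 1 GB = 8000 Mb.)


total contact time = 7 * 5.4 * 60 = 2268.0000 s
data = 48.1 GB = 384800.0000 Mb
rate = 384800.0000 / 2268.0000 = 169.6649 Mbps

169.6649 Mbps


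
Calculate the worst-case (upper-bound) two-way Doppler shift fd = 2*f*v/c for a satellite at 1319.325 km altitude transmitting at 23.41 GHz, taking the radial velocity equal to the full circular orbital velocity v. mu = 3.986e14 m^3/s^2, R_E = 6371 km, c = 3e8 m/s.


r = 7.690325e+06 m
v = sqrt(mu/r) = 7199.3999 m/s (worst-case radial velocity)
f = 23.41 GHz = 2.341e+10 Hz
fd = 2*f*v/c = 2*2.341e+10*7199.3999/3.0e+08
fd = 1.1235864e+06 Hz

1.1236e+06 Hz


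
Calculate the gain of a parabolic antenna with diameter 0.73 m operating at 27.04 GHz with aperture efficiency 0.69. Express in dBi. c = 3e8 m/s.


lambda = c/f = 3e8 / 2.704e+10 = 0.01109467 m
G = eta*(pi*D/lambda)^2 = 0.69*(pi*0.73/0.01109467)^2
G = 29482.5756 (linear)
G = 10*log10(29482.5756) = 44.6957 dBi

44.6957 dBi


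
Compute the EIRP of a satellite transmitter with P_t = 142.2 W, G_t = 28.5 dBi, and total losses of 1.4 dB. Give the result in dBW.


Pt = 142.2 W = 21.5290 dBW
EIRP = Pt_dBW + Gt - losses = 21.5290 + 28.5 - 1.4 = 48.6290 dBW

48.6290 dBW


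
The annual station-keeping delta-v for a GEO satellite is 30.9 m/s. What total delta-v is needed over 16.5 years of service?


dV = rate * years = 30.9 * 16.5
dV = 509.8500 m/s

509.8500 m/s


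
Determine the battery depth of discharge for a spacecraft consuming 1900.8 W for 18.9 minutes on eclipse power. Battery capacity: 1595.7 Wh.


E_used = P * t / 60 = 1900.8 * 18.9 / 60 = 598.7520 Wh
DOD = E_used / E_total * 100 = 598.7520 / 1595.7 * 100
DOD = 37.5228 %

37.5228 %


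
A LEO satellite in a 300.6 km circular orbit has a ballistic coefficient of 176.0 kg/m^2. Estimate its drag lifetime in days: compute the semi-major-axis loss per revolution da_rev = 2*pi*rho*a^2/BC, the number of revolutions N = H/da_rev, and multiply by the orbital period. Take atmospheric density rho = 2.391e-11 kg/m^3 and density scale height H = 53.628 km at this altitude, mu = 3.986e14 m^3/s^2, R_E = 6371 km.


a = R_E + alt = 6671.6000 km = 6.6716e+06 m
da_rev = 2*pi*rho*a^2/BC = 2*pi*2.391e-11*(6.6716e+06)^2/176.0 = 37.993279 m per revolution
N = H/da_rev = 53628.0000 m / 37.993279 m = 1411.5128 revolutions
P = 2*pi*sqrt(a^3/mu) = 5423.2075 s
lifetime = N*P = 1411.5128 * 5423.2075 = 7.6549269e+06 s = 88.5987 days

88.5987 days


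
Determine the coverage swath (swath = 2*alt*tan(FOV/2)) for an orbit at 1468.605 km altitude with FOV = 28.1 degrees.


FOV = 28.1 deg = 0.4904375 rad
swath = 2 * alt * tan(FOV/2) = 2 * 1468.605 * tan(0.2452188)
swath = 2 * 1468.605 * 0.2502551
swath = 735.0518 km

735.0518 km


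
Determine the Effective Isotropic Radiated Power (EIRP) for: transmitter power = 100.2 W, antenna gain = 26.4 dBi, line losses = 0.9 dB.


Pt = 100.2 W = 20.0087 dBW
EIRP = Pt_dBW + Gt - losses = 20.0087 + 26.4 - 0.9 = 45.5087 dBW

45.5087 dBW


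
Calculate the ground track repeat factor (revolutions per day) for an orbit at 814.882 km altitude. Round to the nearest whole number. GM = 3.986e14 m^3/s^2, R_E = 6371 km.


r = 7.185882e+06 m
T = 2*pi*sqrt(r^3/mu) = 6062.2151 s = 101.0369 min
revs/day = 1440 / 101.0369 = 14.2522
Rounded: 14 revolutions per day

14 revolutions per day


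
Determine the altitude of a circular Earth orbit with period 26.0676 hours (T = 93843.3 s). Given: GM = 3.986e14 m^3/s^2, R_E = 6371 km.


T = 93843.3 s
r = (mu*T^2/(4*pi^2))^(1/3) = (3.986e14 * 93843.3^2 / (4*pi^2))^(1/3)
r = 4.4633543e+07 m = 44633.5434 km
alt = r - R_E = 44633.5434 - 6371 = 38262.5434 km

38262.5434 km


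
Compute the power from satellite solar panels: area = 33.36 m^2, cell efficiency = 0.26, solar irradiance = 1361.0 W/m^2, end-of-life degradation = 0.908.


P = area * eta * S * degradation
P = 33.36 * 0.26 * 1361.0 * 0.908
P = 10718.7308 W

10718.7308 W


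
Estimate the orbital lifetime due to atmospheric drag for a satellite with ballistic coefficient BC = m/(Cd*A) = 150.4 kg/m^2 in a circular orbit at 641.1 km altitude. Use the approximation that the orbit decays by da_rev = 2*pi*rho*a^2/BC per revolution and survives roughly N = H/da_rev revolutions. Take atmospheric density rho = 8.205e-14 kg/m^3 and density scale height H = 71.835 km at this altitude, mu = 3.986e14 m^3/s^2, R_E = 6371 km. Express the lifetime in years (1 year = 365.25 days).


a = R_E + alt = 7012.1000 km = 7.0121e+06 m
da_rev = 2*pi*rho*a^2/BC = 2*pi*8.205e-14*(7.0121e+06)^2/150.4 = 0.168541486 m per revolution
N = H/da_rev = 71835.0000 m / 0.168541486 m = 426215.5365 revolutions
P = 2*pi*sqrt(a^3/mu) = 5843.6389 s
lifetime = N*P = 426215.5365 * 5843.6389 = 2.4906497e+09 s = 28826.9641 days
years = 28826.9641 / 365.25 = 78.9239 years

78.9239 years


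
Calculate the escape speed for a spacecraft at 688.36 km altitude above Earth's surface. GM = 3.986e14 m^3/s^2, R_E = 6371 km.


r = 6371.0 + 688.36 = 7059.3600 km = 7.05936e+06 m
v_esc = sqrt(2*mu/r) = sqrt(2*3.986e14 / 7.05936e+06)
v_esc = 10626.7626 m/s = 10.6268 km/s

10.6268 km/s


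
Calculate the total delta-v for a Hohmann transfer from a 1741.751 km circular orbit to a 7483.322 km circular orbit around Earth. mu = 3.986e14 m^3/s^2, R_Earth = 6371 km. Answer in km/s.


r1 = 8112.7510 km = 8.112751e+06 m
r2 = 13854.3220 km = 1.3854322e+07 m
dv1 = sqrt(mu/r1)*(sqrt(2*r2/(r1+r2)) - 1) = 862.9210 m/s
dv2 = sqrt(mu/r2)*(1 - sqrt(2*r1/(r1+r2))) = 753.9692 m/s
total dv = |dv1| + |dv2| = 862.9210 + 753.9692 = 1616.8901 m/s = 1.6169 km/s

1.6169 km/s


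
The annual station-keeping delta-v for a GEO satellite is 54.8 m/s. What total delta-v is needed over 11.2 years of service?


dV = rate * years = 54.8 * 11.2
dV = 613.7600 m/s

613.7600 m/s


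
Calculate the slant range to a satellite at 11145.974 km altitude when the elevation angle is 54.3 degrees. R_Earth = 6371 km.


h = 11145.974 km, el = 54.3 deg
d = -R_E*sin(el) + sqrt((R_E*sin(el))^2 + 2*R_E*h + h^2)
d = -6371.0000*sin(0.9477138) + sqrt((6371.0000*0.8120835)^2 + 2*6371.0000*11145.974 + 11145.974^2)
d = 11944.1240 km

11944.1240 km


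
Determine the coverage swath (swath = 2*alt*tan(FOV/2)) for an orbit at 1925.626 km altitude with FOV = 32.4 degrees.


FOV = 32.4 deg = 0.5654867 rad
swath = 2 * alt * tan(FOV/2) = 2 * 1925.626 * tan(0.2827433)
swath = 2 * 1925.626 * 0.2905269
swath = 1118.8921 km

1118.8921 km


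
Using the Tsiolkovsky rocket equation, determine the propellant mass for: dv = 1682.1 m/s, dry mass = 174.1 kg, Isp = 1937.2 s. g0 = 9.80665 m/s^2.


ve = Isp * g0 = 1937.2 * 9.80665 = 18997.442380 m/s
mass ratio = exp(dv/ve) = exp(1682.1/18997.442380) = 1.09258178
m_prop = m_dry * (mr - 1) = 174.1 * (1.09258178 - 1)
m_prop = 16.1185 kg

16.1185 kg


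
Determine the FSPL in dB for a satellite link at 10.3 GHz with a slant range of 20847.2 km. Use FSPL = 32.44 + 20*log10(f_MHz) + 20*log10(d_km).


f = 10.3 GHz = 10300.0000 MHz
d = 20847.2 km
FSPL = 32.44 + 20*log10(10300.0000) + 20*log10(20847.2)
FSPL = 32.44 + 80.2567 + 86.3810
FSPL = 199.0777 dB

199.0777 dB


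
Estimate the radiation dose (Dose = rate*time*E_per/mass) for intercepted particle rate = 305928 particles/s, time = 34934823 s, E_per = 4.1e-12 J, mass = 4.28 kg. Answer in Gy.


Total energy deposited = rate * time * E_per
  = 305928 * 34934823 * 4.1e-12 = 43.8189 J
Dose = E_total / mass = 43.8189 / 4.28
Dose = 10.2381 Gy

10.2381 Gy


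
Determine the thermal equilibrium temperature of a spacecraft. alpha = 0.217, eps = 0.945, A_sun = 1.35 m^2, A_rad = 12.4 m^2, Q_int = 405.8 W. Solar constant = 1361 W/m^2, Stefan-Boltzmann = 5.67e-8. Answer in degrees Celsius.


Numerator = alpha*S*A_sun + Q_int = 0.217*1361*1.35 + 405.8 = 804.5050 W
Denominator = eps*sigma*A_rad = 0.945*5.67e-8*12.4 = 6.644106e-07 W/K^4
T^4 = 1.2108551e+09 K^4
T = 186.5405 K = -86.6095 C

-86.6095 degrees Celsius


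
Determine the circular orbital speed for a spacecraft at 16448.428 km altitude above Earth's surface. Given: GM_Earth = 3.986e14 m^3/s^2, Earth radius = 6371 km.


r = R_E + alt = 6371.0 + 16448.428 = 22819.4280 km = 2.2819428e+07 m
v = sqrt(mu/r) = sqrt(3.986e14 / 2.2819428e+07) = 4179.4224 m/s = 4.1794 km/s

4.1794 km/s


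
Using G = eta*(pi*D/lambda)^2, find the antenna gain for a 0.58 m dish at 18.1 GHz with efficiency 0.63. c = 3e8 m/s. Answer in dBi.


lambda = c/f = 3e8 / 1.81e+10 = 0.01657459 m
G = eta*(pi*D/lambda)^2 = 0.63*(pi*0.58/0.01657459)^2
G = 7613.9658 (linear)
G = 10*log10(7613.9658) = 38.8161 dBi

38.8161 dBi


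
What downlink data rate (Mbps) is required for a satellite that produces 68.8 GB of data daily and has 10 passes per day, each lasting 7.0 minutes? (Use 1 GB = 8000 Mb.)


total contact time = 10 * 7.0 * 60 = 4200.0000 s
data = 68.8 GB = 550400.0000 Mb
rate = 550400.0000 / 4200.0000 = 131.0476 Mbps

131.0476 Mbps


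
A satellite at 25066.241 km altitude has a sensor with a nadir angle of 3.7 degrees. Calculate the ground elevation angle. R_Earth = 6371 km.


r = R_E + alt = 31437.2410 km
Law of sines in the satellite / Earth-center / ground-point triangle:
  sin(nadir)/R_E = sin(90 + el)/r  =>  cos(el) = (r/R_E)*sin(nadir)
cos(el) = (31437.2410 / 6371.0000) * sin(3.7 deg) = 0.31843
el = arccos(0.31843) = 71.4320 deg
(Earth-central angle = 90 - nadir - el = 14.8680 deg)

71.4320 degrees


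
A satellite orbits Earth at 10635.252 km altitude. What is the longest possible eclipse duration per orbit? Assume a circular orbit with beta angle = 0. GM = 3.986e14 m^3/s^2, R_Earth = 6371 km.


r = 17006.2520 km
T = 367.8518 min
Eclipse fraction = arcsin(R_E/r)/pi = arcsin(6371.0000/17006.2520)/pi
= arcsin(0.3746269)/pi = 0.1222292
Eclipse duration = 0.1222292 * 367.8518 = 44.9622 min

44.9622 minutes


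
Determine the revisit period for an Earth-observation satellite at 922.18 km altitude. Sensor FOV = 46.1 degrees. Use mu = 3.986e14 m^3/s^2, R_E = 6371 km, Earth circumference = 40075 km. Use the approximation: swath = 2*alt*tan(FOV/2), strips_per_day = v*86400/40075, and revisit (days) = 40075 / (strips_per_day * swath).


swath = 2*922.18*tan(0.4022984) = 784.7846 km
v = sqrt(mu/r) = 7392.8208 m/s = 7.3928 km/s
strips/day = v*86400/40075 = 7.3928*86400/40075 = 15.9386
coverage/day = strips * swath = 15.9386 * 784.7846 = 12508.3739 km
revisit = 40075 / 12508.3739 = 3.2039 days

3.2039 days


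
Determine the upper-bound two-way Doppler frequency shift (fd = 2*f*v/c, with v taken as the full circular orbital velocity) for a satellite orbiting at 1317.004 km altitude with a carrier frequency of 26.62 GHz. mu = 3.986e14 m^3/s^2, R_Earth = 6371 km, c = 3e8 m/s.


r = 7.688004e+06 m
v = sqrt(mu/r) = 7200.4866 m/s (worst-case radial velocity)
f = 26.62 GHz = 2.662e+10 Hz
fd = 2*f*v/c = 2*2.662e+10*7200.4866/3.0e+08
fd = 1.2778464e+06 Hz

1.2778e+06 Hz


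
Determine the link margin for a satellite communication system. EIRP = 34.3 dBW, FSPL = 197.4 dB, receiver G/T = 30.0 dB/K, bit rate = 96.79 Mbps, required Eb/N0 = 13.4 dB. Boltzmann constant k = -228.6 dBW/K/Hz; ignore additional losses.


C/N0 = EIRP - FSPL + G/T - k = 34.3 - 197.4 + 30.0 - (-228.6)
C/N0 = 95.5000 dB-Hz
R_b = 96.79 Mbps = 9.679e+07 bps -> 10*log10(R_b) = 79.8583 dB-Hz
Eb/N0 = C/N0 - 10*log10(R_b) = 95.5000 - 79.8583 = 15.6417 dB
Margin = Eb/N0 - Eb/N0_req = 15.6417 - 13.4 = 2.2417 dB (link closes)

2.2417 dB


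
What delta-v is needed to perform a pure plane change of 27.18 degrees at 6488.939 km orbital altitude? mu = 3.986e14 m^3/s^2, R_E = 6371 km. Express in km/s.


r = 12859.9390 km = 1.2859939e+07 m
V = sqrt(mu/r) = 5567.3586 m/s
di = 27.18 deg = 0.4743805 rad
dV = 2*V*sin(di/2) = 2*5567.3586*sin(0.2371902)
dV = 2616.3520 m/s = 2.6164 km/s

2.6164 km/s


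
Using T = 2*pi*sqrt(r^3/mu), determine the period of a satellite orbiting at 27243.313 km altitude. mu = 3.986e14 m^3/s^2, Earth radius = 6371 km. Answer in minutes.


r = 33614.3130 km = 3.3614313e+07 m
T = 2*pi*sqrt(r^3/mu) = 2*pi*sqrt(3.7981553e+22 / 3.986e14)
T = 61333.4763 s = 1022.2246 min

1022.2246 minutes


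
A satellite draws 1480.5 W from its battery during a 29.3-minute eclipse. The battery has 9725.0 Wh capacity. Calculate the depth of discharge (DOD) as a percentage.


E_used = P * t / 60 = 1480.5 * 29.3 / 60 = 722.9775 Wh
DOD = E_used / E_total * 100 = 722.9775 / 9725.0 * 100
DOD = 7.4342 %

7.4342 %


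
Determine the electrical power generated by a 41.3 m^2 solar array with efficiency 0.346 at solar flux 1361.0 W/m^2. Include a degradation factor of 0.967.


P = area * eta * S * degradation
P = 41.3 * 0.346 * 1361.0 * 0.967
P = 18806.6200 W

18806.6200 W


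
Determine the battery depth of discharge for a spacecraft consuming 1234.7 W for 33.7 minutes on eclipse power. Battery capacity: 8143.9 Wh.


E_used = P * t / 60 = 1234.7 * 33.7 / 60 = 693.4898 Wh
DOD = E_used / E_total * 100 = 693.4898 / 8143.9 * 100
DOD = 8.5155 %

8.5155 %


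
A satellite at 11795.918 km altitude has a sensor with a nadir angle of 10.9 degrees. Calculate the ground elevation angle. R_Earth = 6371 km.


r = R_E + alt = 18166.9180 km
Law of sines in the satellite / Earth-center / ground-point triangle:
  sin(nadir)/R_E = sin(90 + el)/r  =>  cos(el) = (r/R_E)*sin(nadir)
cos(el) = (18166.9180 / 6371.0000) * sin(10.9 deg) = 0.539206
el = arccos(0.539206) = 57.3704 deg
(Earth-central angle = 90 - nadir - el = 21.7296 deg)

57.3704 degrees


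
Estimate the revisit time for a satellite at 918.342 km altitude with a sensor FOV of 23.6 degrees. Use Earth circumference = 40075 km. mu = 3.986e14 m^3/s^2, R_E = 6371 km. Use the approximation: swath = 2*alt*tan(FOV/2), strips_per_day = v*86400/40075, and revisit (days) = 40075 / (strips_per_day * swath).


swath = 2*918.342*tan(0.2059489) = 383.7033 km
v = sqrt(mu/r) = 7394.7668 m/s = 7.3948 km/s
strips/day = v*86400/40075 = 7.3948*86400/40075 = 15.9428
coverage/day = strips * swath = 15.9428 * 383.7033 = 6117.3060 km
revisit = 40075 / 6117.3060 = 6.5511 days

6.5511 days


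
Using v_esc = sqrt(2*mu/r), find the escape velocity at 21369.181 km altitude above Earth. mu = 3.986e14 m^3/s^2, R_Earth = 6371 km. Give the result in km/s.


r = 6371.0 + 21369.181 = 27740.1810 km = 2.7740181e+07 m
v_esc = sqrt(2*mu/r) = sqrt(2*3.986e14 / 2.7740181e+07)
v_esc = 5360.7925 m/s = 5.3608 km/s

5.3608 km/s


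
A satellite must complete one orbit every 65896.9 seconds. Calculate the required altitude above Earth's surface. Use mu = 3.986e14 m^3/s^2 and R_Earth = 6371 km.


T = 65896.9 s
r = (mu*T^2/(4*pi^2))^(1/3) = (3.986e14 * 65896.9^2 / (4*pi^2))^(1/3)
r = 3.526164e+07 m = 35261.6401 km
alt = r - R_E = 35261.6401 - 6371 = 28890.6401 km

28890.6401 km


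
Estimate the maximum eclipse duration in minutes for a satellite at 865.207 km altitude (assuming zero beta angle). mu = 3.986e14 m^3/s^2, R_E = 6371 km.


r = 7236.2070 km
T = 102.1002 min
Eclipse fraction = arcsin(R_E/r)/pi = arcsin(6371.0000/7236.2070)/pi
= arcsin(0.8804336)/pi = 0.3427484
Eclipse duration = 0.3427484 * 102.1002 = 34.9947 min

34.9947 minutes


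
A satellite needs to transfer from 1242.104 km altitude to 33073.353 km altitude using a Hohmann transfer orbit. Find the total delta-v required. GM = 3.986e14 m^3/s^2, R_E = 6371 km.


r1 = 7613.1040 km = 7.613104e+06 m
r2 = 39444.3530 km = 3.9444353e+07 m
dv1 = sqrt(mu/r1)*(sqrt(2*r2/(r1+r2)) - 1) = 2132.9148 m/s
dv2 = sqrt(mu/r2)*(1 - sqrt(2*r1/(r1+r2))) = 1370.6478 m/s
total dv = |dv1| + |dv2| = 2132.9148 + 1370.6478 = 3503.5626 m/s = 3.5036 km/s

3.5036 km/s


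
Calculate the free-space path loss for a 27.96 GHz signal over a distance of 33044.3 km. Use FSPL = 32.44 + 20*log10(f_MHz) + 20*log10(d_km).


f = 27.96 GHz = 27960.0000 MHz
d = 33044.3 km
FSPL = 32.44 + 20*log10(27960.0000) + 20*log10(33044.3)
FSPL = 32.44 + 88.9307 + 90.3819
FSPL = 211.7527 dB

211.7527 dB


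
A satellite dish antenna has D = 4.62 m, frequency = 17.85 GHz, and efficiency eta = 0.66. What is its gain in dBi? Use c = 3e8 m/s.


lambda = c/f = 3e8 / 1.785e+10 = 0.01680672 m
G = eta*(pi*D/lambda)^2 = 0.66*(pi*4.62/0.01680672)^2
G = 492222.6152 (linear)
G = 10*log10(492222.6152) = 56.9216 dBi

56.9216 dBi


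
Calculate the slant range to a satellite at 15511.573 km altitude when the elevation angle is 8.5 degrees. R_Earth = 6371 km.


h = 15511.573 km, el = 8.5 deg
d = -R_E*sin(el) + sqrt((R_E*sin(el))^2 + 2*R_E*h + h^2)
d = -6371.0000*sin(0.148353) + sqrt((6371.0000*0.1478094)^2 + 2*6371.0000*15511.573 + 15511.573^2)
d = 20014.0727 km

20014.0727 km


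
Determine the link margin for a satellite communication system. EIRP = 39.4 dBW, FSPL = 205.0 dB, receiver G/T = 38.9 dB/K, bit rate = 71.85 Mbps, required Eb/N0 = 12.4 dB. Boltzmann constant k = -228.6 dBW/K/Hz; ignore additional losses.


C/N0 = EIRP - FSPL + G/T - k = 39.4 - 205.0 + 38.9 - (-228.6)
C/N0 = 101.9000 dB-Hz
R_b = 71.85 Mbps = 7.185e+07 bps -> 10*log10(R_b) = 78.5643 dB-Hz
Eb/N0 = C/N0 - 10*log10(R_b) = 101.9000 - 78.5643 = 23.3357 dB
Margin = Eb/N0 - Eb/N0_req = 23.3357 - 12.4 = 10.9357 dB (link closes)

10.9357 dB


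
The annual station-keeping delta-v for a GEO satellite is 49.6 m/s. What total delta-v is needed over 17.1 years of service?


dV = rate * years = 49.6 * 17.1
dV = 848.1600 m/s

848.1600 m/s


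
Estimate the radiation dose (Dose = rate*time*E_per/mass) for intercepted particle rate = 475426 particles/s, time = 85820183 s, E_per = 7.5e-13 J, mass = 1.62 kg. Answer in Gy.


Total energy deposited = rate * time * E_per
  = 475426 * 85820183 * 7.5e-13 = 30.6009 J
Dose = E_total / mass = 30.6009 / 1.62
Dose = 18.8894 Gy

18.8894 Gy


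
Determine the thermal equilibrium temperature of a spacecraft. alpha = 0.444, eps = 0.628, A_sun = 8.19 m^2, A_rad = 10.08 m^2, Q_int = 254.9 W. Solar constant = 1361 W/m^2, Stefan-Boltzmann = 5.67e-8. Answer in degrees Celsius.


Numerator = alpha*S*A_sun + Q_int = 0.444*1361*8.19 + 254.9 = 5203.9860 W
Denominator = eps*sigma*A_rad = 0.628*5.67e-8*10.08 = 3.5892461e-07 W/K^4
T^4 = 1.4498827e+10 K^4
T = 347.0030 K = 73.8530 C

73.8530 degrees Celsius


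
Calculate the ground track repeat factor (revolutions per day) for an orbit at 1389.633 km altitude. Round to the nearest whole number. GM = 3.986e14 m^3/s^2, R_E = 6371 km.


r = 7.760633e+06 m
T = 2*pi*sqrt(r^3/mu) = 6803.8846 s = 113.3981 min
revs/day = 1440 / 113.3981 = 12.6986
Rounded: 13 revolutions per day

13 revolutions per day


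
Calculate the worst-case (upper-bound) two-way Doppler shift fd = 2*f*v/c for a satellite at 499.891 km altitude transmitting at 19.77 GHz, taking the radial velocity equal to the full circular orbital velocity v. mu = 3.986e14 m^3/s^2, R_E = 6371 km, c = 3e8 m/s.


r = 6.870891e+06 m
v = sqrt(mu/r) = 7616.6170 m/s (worst-case radial velocity)
f = 19.77 GHz = 1.977e+10 Hz
fd = 2*f*v/c = 2*1.977e+10*7616.6170/3.0e+08
fd = 1.0038701e+06 Hz

1.0039e+06 Hz


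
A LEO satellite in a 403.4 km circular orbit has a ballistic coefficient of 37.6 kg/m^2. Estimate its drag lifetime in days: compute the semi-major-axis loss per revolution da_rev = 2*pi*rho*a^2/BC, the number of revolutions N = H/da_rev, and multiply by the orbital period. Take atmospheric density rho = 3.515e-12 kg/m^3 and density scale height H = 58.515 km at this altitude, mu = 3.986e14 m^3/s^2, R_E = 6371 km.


a = R_E + alt = 6774.4000 km = 6.7744e+06 m
da_rev = 2*pi*rho*a^2/BC = 2*pi*3.515e-12*(6.7744e+06)^2/37.6 = 26.956222 m per revolution
N = H/da_rev = 58515.0000 m / 26.956222 m = 2170.7419 revolutions
P = 2*pi*sqrt(a^3/mu) = 5549.0351 s
lifetime = N*P = 2170.7419 * 5549.0351 = 1.2045523e+07 s = 139.4158 days

139.4158 days


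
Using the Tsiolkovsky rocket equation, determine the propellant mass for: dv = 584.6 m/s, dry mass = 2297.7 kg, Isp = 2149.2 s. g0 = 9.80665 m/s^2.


ve = Isp * g0 = 2149.2 * 9.80665 = 21076.452180 m/s
mass ratio = exp(dv/ve) = exp(584.6/21076.452180) = 1.02812537
m_prop = m_dry * (mr - 1) = 2297.7 * (1.02812537 - 1)
m_prop = 64.6237 kg

64.6237 kg


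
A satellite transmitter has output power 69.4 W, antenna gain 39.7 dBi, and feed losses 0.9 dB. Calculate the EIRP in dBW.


Pt = 69.4 W = 18.4136 dBW
EIRP = Pt_dBW + Gt - losses = 18.4136 + 39.7 - 0.9 = 57.2136 dBW

57.2136 dBW


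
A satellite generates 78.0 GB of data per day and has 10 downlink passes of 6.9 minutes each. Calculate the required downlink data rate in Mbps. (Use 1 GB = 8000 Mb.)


total contact time = 10 * 6.9 * 60 = 4140.0000 s
data = 78.0 GB = 624000.0000 Mb
rate = 624000.0000 / 4140.0000 = 150.7246 Mbps

150.7246 Mbps


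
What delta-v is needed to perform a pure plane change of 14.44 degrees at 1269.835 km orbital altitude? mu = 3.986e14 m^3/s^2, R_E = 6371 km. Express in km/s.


r = 7640.8350 km = 7.640835e+06 m
V = sqrt(mu/r) = 7222.6777 m/s
di = 14.44 deg = 0.2520255 rad
dV = 2*V*sin(di/2) = 2*7222.6777*sin(0.1260128)
dV = 1815.4856 m/s = 1.8155 km/s

1.8155 km/s


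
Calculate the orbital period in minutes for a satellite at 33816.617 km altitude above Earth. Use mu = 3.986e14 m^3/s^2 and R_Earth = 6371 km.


r = 40187.6170 km = 4.0187617e+07 m
T = 2*pi*sqrt(r^3/mu) = 2*pi*sqrt(6.4904792e+22 / 3.986e14)
T = 80176.9633 s = 1336.2827 min

1336.2827 minutes


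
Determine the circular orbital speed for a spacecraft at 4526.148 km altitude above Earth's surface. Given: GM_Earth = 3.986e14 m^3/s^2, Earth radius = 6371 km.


r = R_E + alt = 6371.0 + 4526.148 = 10897.1480 km = 1.0897148e+07 m
v = sqrt(mu/r) = sqrt(3.986e14 / 1.0897148e+07) = 6048.0061 m/s = 6.0480 km/s

6.0480 km/s


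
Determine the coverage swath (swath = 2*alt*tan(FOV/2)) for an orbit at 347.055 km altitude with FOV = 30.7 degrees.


FOV = 30.7 deg = 0.5358161 rad
swath = 2 * alt * tan(FOV/2) = 2 * 347.055 * tan(0.267908)
swath = 2 * 347.055 * 0.2745072
swath = 190.5382 km

190.5382 km


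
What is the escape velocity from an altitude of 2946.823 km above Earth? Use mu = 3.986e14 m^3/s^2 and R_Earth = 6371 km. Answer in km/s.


r = 6371.0 + 2946.823 = 9317.8230 km = 9.317823e+06 m
v_esc = sqrt(2*mu/r) = sqrt(2*3.986e14 / 9.317823e+06)
v_esc = 9249.6738 m/s = 9.2497 km/s

9.2497 km/s


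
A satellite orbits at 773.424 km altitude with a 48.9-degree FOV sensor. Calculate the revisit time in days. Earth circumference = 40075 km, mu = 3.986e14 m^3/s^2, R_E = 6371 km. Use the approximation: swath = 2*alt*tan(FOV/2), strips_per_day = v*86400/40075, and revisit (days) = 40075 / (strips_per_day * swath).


swath = 2*773.424*tan(0.426733) = 703.3097 km
v = sqrt(mu/r) = 7469.3883 m/s = 7.4694 km/s
strips/day = v*86400/40075 = 7.4694*86400/40075 = 16.1037
coverage/day = strips * swath = 16.1037 * 703.3097 = 11325.8768 km
revisit = 40075 / 11325.8768 = 3.5384 days

3.5384 days


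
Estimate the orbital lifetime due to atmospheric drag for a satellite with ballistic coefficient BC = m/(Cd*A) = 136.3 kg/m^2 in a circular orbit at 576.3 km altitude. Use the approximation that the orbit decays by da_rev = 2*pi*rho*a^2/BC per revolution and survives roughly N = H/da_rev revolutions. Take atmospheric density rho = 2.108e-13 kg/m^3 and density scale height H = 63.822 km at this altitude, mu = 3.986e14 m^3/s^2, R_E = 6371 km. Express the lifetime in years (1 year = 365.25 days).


a = R_E + alt = 6947.3000 km = 6.9473e+06 m
da_rev = 2*pi*rho*a^2/BC = 2*pi*2.108e-13*(6.9473e+06)^2/136.3 = 0.469014992 m per revolution
N = H/da_rev = 63822.0000 m / 0.469014992 m = 136076.6736 revolutions
P = 2*pi*sqrt(a^3/mu) = 5762.8233 s
lifetime = N*P = 136076.6736 * 5762.8233 = 7.8418582e+08 s = 9076.2248 days
years = 9076.2248 / 365.25 = 24.8493 years

24.8493 years


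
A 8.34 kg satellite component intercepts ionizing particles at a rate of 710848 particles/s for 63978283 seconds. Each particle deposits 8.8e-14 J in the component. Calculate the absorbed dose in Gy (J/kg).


Total energy deposited = rate * time * E_per
  = 710848 * 63978283 * 8.8e-14 = 4.0021 J
Dose = E_total / mass = 4.0021 / 8.34
Dose = 0.4798726 Gy

0.4799 Gy


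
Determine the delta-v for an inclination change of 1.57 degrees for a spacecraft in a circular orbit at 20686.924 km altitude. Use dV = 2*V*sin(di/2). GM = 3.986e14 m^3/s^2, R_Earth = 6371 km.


r = 27057.9240 km = 2.7057924e+07 m
V = sqrt(mu/r) = 3838.1453 m/s
di = 1.57 deg = 0.02740167 rad
dV = 2*V*sin(di/2) = 2*3838.1453*sin(0.01370083)
dV = 105.1683 m/s = 0.1051683 km/s

0.1052 km/s


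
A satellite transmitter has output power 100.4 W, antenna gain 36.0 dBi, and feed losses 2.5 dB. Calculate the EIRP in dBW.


Pt = 100.4 W = 20.0173 dBW
EIRP = Pt_dBW + Gt - losses = 20.0173 + 36.0 - 2.5 = 53.5173 dBW

53.5173 dBW


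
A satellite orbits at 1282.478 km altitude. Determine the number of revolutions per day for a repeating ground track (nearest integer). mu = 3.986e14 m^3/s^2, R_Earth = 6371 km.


r = 7.653478e+06 m
T = 2*pi*sqrt(r^3/mu) = 6663.4551 s = 111.0576 min
revs/day = 1440 / 111.0576 = 12.9662
Rounded: 13 revolutions per day

13 revolutions per day


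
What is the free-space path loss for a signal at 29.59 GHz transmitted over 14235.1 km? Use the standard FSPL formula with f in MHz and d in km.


f = 29.59 GHz = 29590.0000 MHz
d = 14235.1 km
FSPL = 32.44 + 20*log10(29590.0000) + 20*log10(14235.1)
FSPL = 32.44 + 89.4229 + 83.0672
FSPL = 204.9301 dB

204.9301 dB


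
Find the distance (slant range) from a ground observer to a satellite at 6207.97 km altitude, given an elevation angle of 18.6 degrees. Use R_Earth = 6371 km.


h = 6207.97 km, el = 18.6 deg
d = -R_E*sin(el) + sqrt((R_E*sin(el))^2 + 2*R_E*h + h^2)
d = -6371.0000*sin(0.3246312) + sqrt((6371.0000*0.3189593)^2 + 2*6371.0000*6207.97 + 6207.97^2)
d = 9002.8653 km

9002.8653 km


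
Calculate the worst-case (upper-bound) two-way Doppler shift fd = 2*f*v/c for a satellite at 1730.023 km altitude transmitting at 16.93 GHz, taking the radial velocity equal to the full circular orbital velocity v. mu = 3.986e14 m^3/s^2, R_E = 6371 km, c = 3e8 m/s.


r = 8.101023e+06 m
v = sqrt(mu/r) = 7014.5322 m/s (worst-case radial velocity)
f = 16.93 GHz = 1.693e+10 Hz
fd = 2*f*v/c = 2*1.693e+10*7014.5322/3.0e+08
fd = 791706.8702 Hz

791706.8702 Hz


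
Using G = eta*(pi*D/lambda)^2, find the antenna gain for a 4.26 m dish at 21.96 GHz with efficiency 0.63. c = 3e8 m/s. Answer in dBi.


lambda = c/f = 3e8 / 2.196e+10 = 0.0136612 m
G = eta*(pi*D/lambda)^2 = 0.63*(pi*4.26/0.0136612)^2
G = 604618.8114 (linear)
G = 10*log10(604618.8114) = 57.8148 dBi

57.8148 dBi


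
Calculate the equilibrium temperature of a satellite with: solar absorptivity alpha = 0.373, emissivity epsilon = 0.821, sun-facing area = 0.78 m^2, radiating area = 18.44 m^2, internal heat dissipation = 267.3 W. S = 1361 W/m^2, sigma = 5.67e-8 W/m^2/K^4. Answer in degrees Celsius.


Numerator = alpha*S*A_sun + Q_int = 0.373*1361*0.78 + 267.3 = 663.2693 W
Denominator = eps*sigma*A_rad = 0.821*5.67e-8*18.44 = 8.5839491e-07 W/K^4
T^4 = 7.7268555e+08 K^4
T = 166.7250 K = -106.4250 C

-106.4250 degrees Celsius


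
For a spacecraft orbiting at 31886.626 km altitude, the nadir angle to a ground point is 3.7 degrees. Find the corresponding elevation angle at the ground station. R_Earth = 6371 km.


r = R_E + alt = 38257.6260 km
Law of sines in the satellite / Earth-center / ground-point triangle:
  sin(nadir)/R_E = sin(90 + el)/r  =>  cos(el) = (r/R_E)*sin(nadir)
cos(el) = (38257.6260 / 6371.0000) * sin(3.7 deg) = 0.3875142
el = arccos(0.3875142) = 67.2001 deg
(Earth-central angle = 90 - nadir - el = 19.0999 deg)

67.2001 degrees


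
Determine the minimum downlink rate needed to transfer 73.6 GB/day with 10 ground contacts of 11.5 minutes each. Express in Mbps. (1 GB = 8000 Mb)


total contact time = 10 * 11.5 * 60 = 6900.0000 s
data = 73.6 GB = 588800.0000 Mb
rate = 588800.0000 / 6900.0000 = 85.3333 Mbps

85.3333 Mbps


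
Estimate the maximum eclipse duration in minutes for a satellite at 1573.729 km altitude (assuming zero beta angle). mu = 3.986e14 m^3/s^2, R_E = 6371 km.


r = 7944.7290 km
T = 117.4569 min
Eclipse fraction = arcsin(R_E/r)/pi = arcsin(6371.0000/7944.7290)/pi
= arcsin(0.8019153)/pi = 0.2961855
Eclipse duration = 0.2961855 * 117.4569 = 34.7890 min

34.7890 minutes


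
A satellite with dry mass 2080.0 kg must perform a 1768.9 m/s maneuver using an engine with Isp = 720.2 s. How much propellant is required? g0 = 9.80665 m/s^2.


ve = Isp * g0 = 720.2 * 9.80665 = 7062.749330 m/s
mass ratio = exp(dv/ve) = exp(1768.9/7062.749330) = 1.28460962
m_prop = m_dry * (mr - 1) = 2080.0 * (1.28460962 - 1)
m_prop = 591.9880 kg

591.9880 kg


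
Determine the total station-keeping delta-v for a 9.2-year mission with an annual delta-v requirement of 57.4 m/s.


dV = rate * years = 57.4 * 9.2
dV = 528.0800 m/s

528.0800 m/s


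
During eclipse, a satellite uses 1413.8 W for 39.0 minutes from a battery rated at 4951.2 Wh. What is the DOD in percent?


E_used = P * t / 60 = 1413.8 * 39.0 / 60 = 918.9700 Wh
DOD = E_used / E_total * 100 = 918.9700 / 4951.2 * 100
DOD = 18.5606 %

18.5606 %


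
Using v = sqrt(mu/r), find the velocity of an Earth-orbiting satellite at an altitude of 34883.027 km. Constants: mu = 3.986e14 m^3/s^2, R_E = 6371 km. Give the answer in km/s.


r = R_E + alt = 6371.0 + 34883.027 = 41254.0270 km = 4.1254027e+07 m
v = sqrt(mu/r) = sqrt(3.986e14 / 4.1254027e+07) = 3108.3898 m/s = 3.1084 km/s

3.1084 km/s


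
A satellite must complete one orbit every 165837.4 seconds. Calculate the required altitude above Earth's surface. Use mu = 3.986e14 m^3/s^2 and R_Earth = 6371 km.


T = 165837.4 s
r = (mu*T^2/(4*pi^2))^(1/3) = (3.986e14 * 165837.4^2 / (4*pi^2))^(1/3)
r = 6.5240033e+07 m = 65240.0331 km
alt = r - R_E = 65240.0331 - 6371 = 58869.0331 km

58869.0331 km


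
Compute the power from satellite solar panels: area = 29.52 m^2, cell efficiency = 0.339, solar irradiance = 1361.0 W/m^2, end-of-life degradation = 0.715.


P = area * eta * S * degradation
P = 29.52 * 0.339 * 1361.0 * 0.715
P = 9738.2343 W

9738.2343 W


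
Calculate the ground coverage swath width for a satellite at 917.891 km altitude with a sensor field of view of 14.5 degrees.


FOV = 14.5 deg = 0.2530727 rad
swath = 2 * alt * tan(FOV/2) = 2 * 917.891 * tan(0.1265364)
swath = 2 * 917.891 * 0.1272161
swath = 233.5410 km

233.5410 km


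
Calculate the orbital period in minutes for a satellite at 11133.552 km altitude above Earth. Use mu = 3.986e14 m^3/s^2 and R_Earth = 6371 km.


r = 17504.5520 km = 1.7504552e+07 m
T = 2*pi*sqrt(r^3/mu) = 2*pi*sqrt(5.3635582e+21 / 3.986e14)
T = 23048.2376 s = 384.1373 min

384.1373 minutes


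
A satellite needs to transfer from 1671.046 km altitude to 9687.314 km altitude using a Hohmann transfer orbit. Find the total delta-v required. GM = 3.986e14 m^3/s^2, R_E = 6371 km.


r1 = 8042.0460 km = 8.042046e+06 m
r2 = 16058.3140 km = 1.6058314e+07 m
dv1 = sqrt(mu/r1)*(sqrt(2*r2/(r1+r2)) - 1) = 1086.9496 m/s
dv2 = sqrt(mu/r2)*(1 - sqrt(2*r1/(r1+r2))) = 912.0705 m/s
total dv = |dv1| + |dv2| = 1086.9496 + 912.0705 = 1999.0201 m/s = 1.9990 km/s

1.9990 km/s


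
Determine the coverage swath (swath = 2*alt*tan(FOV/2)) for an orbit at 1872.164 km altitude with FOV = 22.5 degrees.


FOV = 22.5 deg = 0.3926991 rad
swath = 2 * alt * tan(FOV/2) = 2 * 1872.164 * tan(0.1963495)
swath = 2 * 1872.164 * 0.1989124
swath = 744.7931 km

744.7931 km


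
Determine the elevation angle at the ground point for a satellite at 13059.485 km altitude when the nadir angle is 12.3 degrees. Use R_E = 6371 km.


r = R_E + alt = 19430.4850 km
Law of sines in the satellite / Earth-center / ground-point triangle:
  sin(nadir)/R_E = sin(90 + el)/r  =>  cos(el) = (r/R_E)*sin(nadir)
cos(el) = (19430.4850 / 6371.0000) * sin(12.3 deg) = 0.6497071
el = arccos(0.6497071) = 49.4805 deg
(Earth-central angle = 90 - nadir - el = 28.2195 deg)

49.4805 degrees


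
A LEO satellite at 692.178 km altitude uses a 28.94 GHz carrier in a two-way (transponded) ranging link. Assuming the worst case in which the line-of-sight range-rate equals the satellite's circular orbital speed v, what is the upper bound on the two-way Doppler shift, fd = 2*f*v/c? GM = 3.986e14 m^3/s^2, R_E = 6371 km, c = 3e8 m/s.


r = 7.063178e+06 m
v = sqrt(mu/r) = 7512.2247 m/s (worst-case radial velocity)
f = 28.94 GHz = 2.894e+10 Hz
fd = 2*f*v/c = 2*2.894e+10*7512.2247/3.0e+08
fd = 1.4493586e+06 Hz

1.4494e+06 Hz
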